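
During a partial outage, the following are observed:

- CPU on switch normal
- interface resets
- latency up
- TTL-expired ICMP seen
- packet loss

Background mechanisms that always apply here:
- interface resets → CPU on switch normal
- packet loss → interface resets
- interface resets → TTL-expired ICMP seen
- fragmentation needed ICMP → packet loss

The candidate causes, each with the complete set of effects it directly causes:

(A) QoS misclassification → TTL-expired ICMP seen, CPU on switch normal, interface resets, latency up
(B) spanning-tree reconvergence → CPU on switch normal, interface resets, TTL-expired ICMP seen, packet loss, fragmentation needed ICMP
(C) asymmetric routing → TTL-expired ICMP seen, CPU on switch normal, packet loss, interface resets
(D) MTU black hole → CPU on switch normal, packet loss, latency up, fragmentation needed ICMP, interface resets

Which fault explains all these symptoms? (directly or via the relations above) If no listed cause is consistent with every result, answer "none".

D

Checking each candidate against the observations:
(A) QoS misclassification — CPU on switch normal match; interface resets match; latency up match; TTL-expired ICMP seen match; packet loss miss
(B) spanning-tree reconvergence — does not account for latency up
(C) asymmetric routing — does not account for latency up
(D) MTU black hole — accounts for every observation (TTL-expired ICMP seen through interface resets → TTL-expired ICMP seen)
(D) alone accounts for all the evidence.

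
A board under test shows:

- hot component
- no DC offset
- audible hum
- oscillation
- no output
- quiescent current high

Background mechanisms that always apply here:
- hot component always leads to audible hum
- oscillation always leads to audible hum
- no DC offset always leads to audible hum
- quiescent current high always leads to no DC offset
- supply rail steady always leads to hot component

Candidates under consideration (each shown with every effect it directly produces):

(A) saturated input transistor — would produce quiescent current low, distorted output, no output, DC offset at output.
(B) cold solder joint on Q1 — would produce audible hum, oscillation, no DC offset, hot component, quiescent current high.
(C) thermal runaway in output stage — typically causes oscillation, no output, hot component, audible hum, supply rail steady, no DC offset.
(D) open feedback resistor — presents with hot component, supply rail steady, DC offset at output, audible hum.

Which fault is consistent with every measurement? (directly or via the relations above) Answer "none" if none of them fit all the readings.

Per-candidate check:
(A) saturated input transistor — hot component -; no DC offset -; audible hum -; oscillation -; no output +; quiescent current high -
(B) cold solder joint on Q1 — does not account for no output
(C) thermal runaway in output stage — does not account for quiescent current high
(D) open feedback resistor — hot component +; no DC offset -; audible hum +; oscillation -; no output -; quiescent current high -
No candidate is consistent with all observations.

none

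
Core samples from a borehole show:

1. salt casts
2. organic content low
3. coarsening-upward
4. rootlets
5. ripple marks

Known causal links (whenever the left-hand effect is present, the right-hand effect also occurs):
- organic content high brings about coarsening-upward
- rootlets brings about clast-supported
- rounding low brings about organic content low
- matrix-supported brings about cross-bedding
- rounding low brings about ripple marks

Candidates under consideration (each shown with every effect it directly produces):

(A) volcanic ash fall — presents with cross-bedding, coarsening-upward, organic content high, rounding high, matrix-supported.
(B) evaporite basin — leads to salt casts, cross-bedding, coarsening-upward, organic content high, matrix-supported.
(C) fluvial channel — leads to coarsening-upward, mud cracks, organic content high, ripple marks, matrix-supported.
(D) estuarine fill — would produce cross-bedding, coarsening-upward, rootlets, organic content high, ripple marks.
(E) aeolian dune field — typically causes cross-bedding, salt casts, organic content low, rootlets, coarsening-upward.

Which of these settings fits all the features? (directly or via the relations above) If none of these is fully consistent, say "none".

Per-candidate check:
(A) volcanic ash fall — salt casts -; organic content low -; coarsening-upward +; rootlets -; ripple marks -
(B) evaporite basin — salt casts +; organic content low -; coarsening-upward +; rootlets -; ripple marks -
(C) fluvial channel — salt casts -; organic content low -; coarsening-upward +; rootlets -; ripple marks +
(D) estuarine fill — salt casts -; organic content low -; coarsening-upward +; rootlets +; ripple marks +
(E) aeolian dune field — does not account for ripple marks
No candidate is consistent with all observations.

none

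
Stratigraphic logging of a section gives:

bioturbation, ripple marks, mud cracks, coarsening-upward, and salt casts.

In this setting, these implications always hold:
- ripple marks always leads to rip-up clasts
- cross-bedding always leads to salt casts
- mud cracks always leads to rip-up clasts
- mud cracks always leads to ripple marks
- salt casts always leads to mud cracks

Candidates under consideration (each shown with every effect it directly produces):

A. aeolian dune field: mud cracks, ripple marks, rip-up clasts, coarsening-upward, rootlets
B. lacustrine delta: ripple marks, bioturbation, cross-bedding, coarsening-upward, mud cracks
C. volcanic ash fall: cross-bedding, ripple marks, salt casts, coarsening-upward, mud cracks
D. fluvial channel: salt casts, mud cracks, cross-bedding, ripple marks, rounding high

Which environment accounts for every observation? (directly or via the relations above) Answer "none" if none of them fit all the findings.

Testing each hypothesis:
(A) aeolian dune field — does not account for bioturbation, salt casts
(B) lacustrine delta — bioturbation yes; ripple marks yes; mud cracks yes; coarsening-upward yes; salt casts yes (via cross-bedding → salt casts)
(C) volcanic ash fall — does not account for bioturbation
(D) fluvial channel — does not account for bioturbation, coarsening-upward
Only (B) is consistent with every observation.

B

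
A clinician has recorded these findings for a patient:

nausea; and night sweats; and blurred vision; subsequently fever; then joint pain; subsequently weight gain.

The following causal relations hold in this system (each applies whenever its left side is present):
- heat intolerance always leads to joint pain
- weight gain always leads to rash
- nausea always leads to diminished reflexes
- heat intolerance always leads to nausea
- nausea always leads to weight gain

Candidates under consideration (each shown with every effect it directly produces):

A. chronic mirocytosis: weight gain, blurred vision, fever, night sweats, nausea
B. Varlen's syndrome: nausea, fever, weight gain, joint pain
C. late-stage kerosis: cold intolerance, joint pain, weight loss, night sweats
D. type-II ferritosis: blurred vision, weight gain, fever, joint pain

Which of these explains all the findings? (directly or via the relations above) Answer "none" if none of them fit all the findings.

none

For each candidate, compare predicted effects to what was observed:
(A) chronic mirocytosis — does not account for joint pain
(B) Varlen's syndrome — does not account for night sweats, blurred vision
(C) late-stage kerosis — fails on nausea, blurred vision, fever, weight gain (predicts weight loss, not weight gain)
(D) type-II ferritosis — does not account for nausea, night sweats
Every candidate fails on at least one observation.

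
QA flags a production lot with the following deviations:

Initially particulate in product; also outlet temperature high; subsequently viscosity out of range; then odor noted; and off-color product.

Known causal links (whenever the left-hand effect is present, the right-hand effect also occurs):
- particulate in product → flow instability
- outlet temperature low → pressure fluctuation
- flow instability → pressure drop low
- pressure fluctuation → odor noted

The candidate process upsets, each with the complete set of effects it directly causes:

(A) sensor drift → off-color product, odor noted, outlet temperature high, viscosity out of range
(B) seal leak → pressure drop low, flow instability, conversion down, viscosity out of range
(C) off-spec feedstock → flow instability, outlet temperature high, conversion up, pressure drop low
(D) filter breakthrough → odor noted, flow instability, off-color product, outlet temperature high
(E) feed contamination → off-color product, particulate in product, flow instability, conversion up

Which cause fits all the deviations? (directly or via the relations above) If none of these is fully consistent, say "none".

Checking each candidate against the observations:
(A) sensor drift — particulate in product ✗; outlet temperature high ✓; viscosity out of range ✓; odor noted ✓; off-color product ✓
(B) seal leak — does not account for particulate in product, outlet temperature high, odor noted, off-color product
(C) off-spec feedstock — particulate in product ✗; outlet temperature high ✓; viscosity out of range ✗; odor noted ✗; off-color product ✗
(D) filter breakthrough — does not account for particulate in product, viscosity out of range
(E) feed contamination — particulate in product ✓; outlet temperature high ✗; viscosity out of range ✗; odor noted ✗; off-color product ✓
None of the listed candidates fits everything.

none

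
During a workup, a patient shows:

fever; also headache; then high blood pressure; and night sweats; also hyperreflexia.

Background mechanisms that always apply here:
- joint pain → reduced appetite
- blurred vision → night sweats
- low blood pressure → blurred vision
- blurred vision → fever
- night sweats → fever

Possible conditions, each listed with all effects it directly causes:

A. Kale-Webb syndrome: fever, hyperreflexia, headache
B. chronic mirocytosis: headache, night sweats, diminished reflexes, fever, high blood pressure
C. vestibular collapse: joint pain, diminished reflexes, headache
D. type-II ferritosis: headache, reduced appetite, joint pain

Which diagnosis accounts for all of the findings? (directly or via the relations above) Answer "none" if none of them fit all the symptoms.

none

Checking each candidate against the observations:
(A) Kale-Webb syndrome — does not account for high blood pressure, night sweats
(B) chronic mirocytosis — fever ✓; headache ✓; high blood pressure ✓; night sweats ✓; hyperreflexia ✗
(C) vestibular collapse — fails on fever, high blood pressure, night sweats, hyperreflexia (predicts diminished reflexes, not hyperreflexia)
(D) type-II ferritosis — fever ✗; headache ✓; high blood pressure ✗; night sweats ✗; hyperreflexia ✗
No candidate is consistent with all observations.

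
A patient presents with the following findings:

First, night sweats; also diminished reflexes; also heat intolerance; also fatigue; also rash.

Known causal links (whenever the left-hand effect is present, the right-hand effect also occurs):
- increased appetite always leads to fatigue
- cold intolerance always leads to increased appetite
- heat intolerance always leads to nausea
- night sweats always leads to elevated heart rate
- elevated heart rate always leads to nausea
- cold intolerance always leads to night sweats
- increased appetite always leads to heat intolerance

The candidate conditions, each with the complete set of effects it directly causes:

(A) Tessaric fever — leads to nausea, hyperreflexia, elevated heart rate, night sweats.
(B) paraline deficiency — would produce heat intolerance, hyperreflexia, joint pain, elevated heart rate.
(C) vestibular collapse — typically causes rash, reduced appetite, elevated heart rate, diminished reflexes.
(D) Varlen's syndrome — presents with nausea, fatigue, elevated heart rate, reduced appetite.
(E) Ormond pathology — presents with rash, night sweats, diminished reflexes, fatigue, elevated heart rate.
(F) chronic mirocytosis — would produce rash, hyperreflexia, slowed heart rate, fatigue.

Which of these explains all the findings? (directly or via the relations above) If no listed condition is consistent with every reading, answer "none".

Testing each hypothesis:
(A) Tessaric fever — fails on diminished reflexes, heat intolerance, fatigue, rash (predicts hyperreflexia, not diminished reflexes)
(B) paraline deficiency — night sweats ✗; diminished reflexes ✗; heat intolerance ✓; fatigue ✗; rash ✗
(C) vestibular collapse — does not account for night sweats, heat intolerance, fatigue
(D) Varlen's syndrome — does not account for night sweats, diminished reflexes, heat intolerance, rash
(E) Ormond pathology — does not account for heat intolerance
(F) chronic mirocytosis — fails on night sweats, diminished reflexes, heat intolerance (predicts hyperreflexia, not diminished reflexes)
No candidate is consistent with all observations.

none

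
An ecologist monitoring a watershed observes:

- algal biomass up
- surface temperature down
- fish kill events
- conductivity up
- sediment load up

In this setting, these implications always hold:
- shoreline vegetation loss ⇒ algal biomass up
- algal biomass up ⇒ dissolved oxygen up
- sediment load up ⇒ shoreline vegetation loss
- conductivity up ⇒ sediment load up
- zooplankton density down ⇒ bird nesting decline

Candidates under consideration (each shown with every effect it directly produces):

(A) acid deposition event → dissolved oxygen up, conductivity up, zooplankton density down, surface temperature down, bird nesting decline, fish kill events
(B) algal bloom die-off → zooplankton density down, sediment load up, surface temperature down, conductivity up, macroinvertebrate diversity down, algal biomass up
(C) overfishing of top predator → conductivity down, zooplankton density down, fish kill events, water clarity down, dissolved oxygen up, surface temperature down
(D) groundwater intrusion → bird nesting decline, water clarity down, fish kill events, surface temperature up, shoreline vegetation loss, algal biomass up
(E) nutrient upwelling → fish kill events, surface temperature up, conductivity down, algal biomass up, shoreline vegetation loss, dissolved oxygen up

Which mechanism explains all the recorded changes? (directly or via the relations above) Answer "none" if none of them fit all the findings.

A

Per-candidate check:
(A) acid deposition event — algal biomass up match (via conductivity up → sediment load up → shoreline vegetation loss → algal biomass up); surface temperature down match; fish kill events match; conductivity up match; sediment load up match (via conductivity up → sediment load up)
(B) algal bloom die-off — algal biomass up match; surface temperature down match; fish kill events miss; conductivity up match; sediment load up match
(C) overfishing of top predator — fails on algal biomass up, conductivity up, sediment load up (predicts conductivity down, not conductivity up)
(D) groundwater intrusion — fails on surface temperature down, conductivity up, sediment load up (predicts surface temperature up, not surface temperature down)
(E) nutrient upwelling — algal biomass up match; surface temperature down miss; fish kill events match; conductivity up miss; sediment load up miss
(A) is the only candidate with no mismatches.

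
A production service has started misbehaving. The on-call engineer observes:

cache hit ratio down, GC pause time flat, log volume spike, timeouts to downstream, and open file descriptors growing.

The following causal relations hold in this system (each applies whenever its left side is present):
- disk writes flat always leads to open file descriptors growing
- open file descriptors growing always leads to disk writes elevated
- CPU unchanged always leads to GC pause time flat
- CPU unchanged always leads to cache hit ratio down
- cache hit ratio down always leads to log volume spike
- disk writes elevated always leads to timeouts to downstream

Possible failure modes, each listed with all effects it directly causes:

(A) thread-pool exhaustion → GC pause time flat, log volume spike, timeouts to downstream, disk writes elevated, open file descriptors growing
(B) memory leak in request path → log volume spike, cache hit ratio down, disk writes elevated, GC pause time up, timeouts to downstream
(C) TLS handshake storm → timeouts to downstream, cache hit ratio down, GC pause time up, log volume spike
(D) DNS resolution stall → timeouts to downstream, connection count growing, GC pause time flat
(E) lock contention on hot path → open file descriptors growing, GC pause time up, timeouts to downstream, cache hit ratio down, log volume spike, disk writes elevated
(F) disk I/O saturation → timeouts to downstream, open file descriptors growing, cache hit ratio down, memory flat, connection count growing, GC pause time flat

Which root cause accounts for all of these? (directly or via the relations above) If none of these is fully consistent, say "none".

F

For each candidate, compare predicted effects to what was observed:
(A) thread-pool exhaustion — cache hit ratio down ✗; GC pause time flat ✓; log volume spike ✓; timeouts to downstream ✓; open file descriptors growing ✓
(B) memory leak in request path — cache hit ratio down ✓; GC pause time flat ✗; log volume spike ✓; timeouts to downstream ✓; open file descriptors growing ✗
(C) TLS handshake storm — fails on GC pause time flat, open file descriptors growing (predicts GC pause time up, not GC pause time flat)
(D) DNS resolution stall — does not account for cache hit ratio down, log volume spike, open file descriptors growing
(E) lock contention on hot path — fails on GC pause time flat (predicts GC pause time up, not GC pause time flat)
(F) disk I/O saturation — cache hit ratio down ✓; GC pause time flat ✓; log volume spike ✓ (via cache hit ratio down → log volume spike); timeouts to downstream ✓; open file descriptors growing ✓
Only (F) is consistent with every observation.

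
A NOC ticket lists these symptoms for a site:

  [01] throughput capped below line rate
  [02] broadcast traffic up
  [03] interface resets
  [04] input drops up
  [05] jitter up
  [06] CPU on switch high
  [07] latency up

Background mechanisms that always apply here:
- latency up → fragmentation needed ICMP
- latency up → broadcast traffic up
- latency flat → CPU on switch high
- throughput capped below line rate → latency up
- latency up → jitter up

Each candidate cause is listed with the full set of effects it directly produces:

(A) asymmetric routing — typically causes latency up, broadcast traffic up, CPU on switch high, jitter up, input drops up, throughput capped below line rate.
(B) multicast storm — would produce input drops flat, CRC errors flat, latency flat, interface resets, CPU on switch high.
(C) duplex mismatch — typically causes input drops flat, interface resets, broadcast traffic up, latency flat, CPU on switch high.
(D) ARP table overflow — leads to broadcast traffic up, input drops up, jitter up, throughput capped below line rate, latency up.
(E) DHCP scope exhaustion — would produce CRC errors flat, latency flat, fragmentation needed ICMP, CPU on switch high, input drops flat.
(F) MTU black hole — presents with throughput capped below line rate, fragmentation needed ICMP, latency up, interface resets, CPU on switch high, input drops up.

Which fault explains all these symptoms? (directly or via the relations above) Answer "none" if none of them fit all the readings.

Per-candidate check:
(A) asymmetric routing — does not account for interface resets
(B) multicast storm — fails on throughput capped below line rate, broadcast traffic up, input drops up, jitter up, latency up (predicts input drops flat, not input drops up; predicts latency flat, not latency up)
(C) duplex mismatch — fails on throughput capped below line rate, input drops up, jitter up, latency up (predicts input drops flat, not input drops up; predicts latency flat, not latency up)
(D) ARP table overflow — throughput capped below line rate yes; broadcast traffic up yes; interface resets NO; input drops up yes; jitter up yes; CPU on switch high NO; latency up yes
(E) DHCP scope exhaustion — fails on throughput capped below line rate, broadcast traffic up, interface resets, input drops up, jitter up, latency up (predicts input drops flat, not input drops up; predicts latency flat, not latency up)
(F) MTU black hole — throughput capped below line rate yes; broadcast traffic up yes (via latency up → broadcast traffic up); interface resets yes; input drops up yes; jitter up yes (via latency up → jitter up); CPU on switch high yes; latency up yes
(F) is the only candidate with no mismatches.

F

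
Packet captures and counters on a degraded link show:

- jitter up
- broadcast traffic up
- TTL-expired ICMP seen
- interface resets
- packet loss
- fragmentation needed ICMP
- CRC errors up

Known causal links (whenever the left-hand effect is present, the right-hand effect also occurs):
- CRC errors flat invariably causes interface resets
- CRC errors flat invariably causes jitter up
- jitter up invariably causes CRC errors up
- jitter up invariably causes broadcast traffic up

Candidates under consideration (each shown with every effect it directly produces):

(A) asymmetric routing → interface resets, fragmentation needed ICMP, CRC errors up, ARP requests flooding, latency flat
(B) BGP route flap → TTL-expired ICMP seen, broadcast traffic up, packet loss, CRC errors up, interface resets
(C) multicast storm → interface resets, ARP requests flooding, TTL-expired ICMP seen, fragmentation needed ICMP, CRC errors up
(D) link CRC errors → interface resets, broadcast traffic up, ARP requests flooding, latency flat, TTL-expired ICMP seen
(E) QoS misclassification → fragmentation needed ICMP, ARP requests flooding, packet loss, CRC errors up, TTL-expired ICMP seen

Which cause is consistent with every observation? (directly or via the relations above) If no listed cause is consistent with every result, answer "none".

none

For each candidate, compare predicted effects to what was observed:
(A) asymmetric routing — jitter up -; broadcast traffic up -; TTL-expired ICMP seen -; interface resets +; packet loss -; fragmentation needed ICMP +; CRC errors up +
(B) BGP route flap — does not account for jitter up, fragmentation needed ICMP
(C) multicast storm — jitter up -; broadcast traffic up -; TTL-expired ICMP seen +; interface resets +; packet loss -; fragmentation needed ICMP +; CRC errors up +
(D) link CRC errors — jitter up -; broadcast traffic up +; TTL-expired ICMP seen +; interface resets +; packet loss -; fragmentation needed ICMP -; CRC errors up -
(E) QoS misclassification — jitter up -; broadcast traffic up -; TTL-expired ICMP seen +; interface resets -; packet loss +; fragmentation needed ICMP +; CRC errors up +
No candidate is consistent with all observations.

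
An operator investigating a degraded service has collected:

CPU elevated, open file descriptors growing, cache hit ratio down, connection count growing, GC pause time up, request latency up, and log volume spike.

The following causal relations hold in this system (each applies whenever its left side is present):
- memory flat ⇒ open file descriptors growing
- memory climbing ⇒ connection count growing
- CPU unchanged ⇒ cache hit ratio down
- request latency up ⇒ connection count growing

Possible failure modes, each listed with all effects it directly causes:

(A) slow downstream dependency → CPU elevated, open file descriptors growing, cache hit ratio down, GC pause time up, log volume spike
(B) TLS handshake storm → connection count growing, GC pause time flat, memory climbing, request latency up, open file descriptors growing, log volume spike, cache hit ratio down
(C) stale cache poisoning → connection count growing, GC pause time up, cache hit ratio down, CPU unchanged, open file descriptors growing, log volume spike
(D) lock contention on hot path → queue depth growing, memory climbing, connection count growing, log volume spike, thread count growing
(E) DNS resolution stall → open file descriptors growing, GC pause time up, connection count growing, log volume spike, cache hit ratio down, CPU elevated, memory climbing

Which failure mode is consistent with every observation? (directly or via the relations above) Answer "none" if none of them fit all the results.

Per-candidate check:
(A) slow downstream dependency — does not account for connection count growing, request latency up
(B) TLS handshake storm — CPU elevated ✗; open file descriptors growing ✓; cache hit ratio down ✓; connection count growing ✓; GC pause time up ✗; request latency up ✓; log volume spike ✓
(C) stale cache poisoning — fails on CPU elevated, request latency up (predicts CPU unchanged, not CPU elevated)
(D) lock contention on hot path — does not account for CPU elevated, open file descriptors growing, cache hit ratio down, GC pause time up, request latency up
(E) DNS resolution stall — does not account for request latency up
Every candidate fails on at least one observation.

none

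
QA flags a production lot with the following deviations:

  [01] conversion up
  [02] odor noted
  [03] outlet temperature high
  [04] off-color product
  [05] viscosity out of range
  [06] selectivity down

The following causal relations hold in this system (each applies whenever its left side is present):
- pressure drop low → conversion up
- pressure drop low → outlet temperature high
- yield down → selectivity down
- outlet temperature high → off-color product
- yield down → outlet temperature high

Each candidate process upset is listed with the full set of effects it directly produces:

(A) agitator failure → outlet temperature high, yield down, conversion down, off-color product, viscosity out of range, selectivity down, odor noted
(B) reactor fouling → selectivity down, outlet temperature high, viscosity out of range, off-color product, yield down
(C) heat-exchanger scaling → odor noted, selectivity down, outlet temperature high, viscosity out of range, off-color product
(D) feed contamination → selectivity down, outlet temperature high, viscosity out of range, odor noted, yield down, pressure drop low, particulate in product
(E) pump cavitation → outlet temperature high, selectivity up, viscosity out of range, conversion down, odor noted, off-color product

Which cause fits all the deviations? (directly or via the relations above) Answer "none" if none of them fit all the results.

D

Testing each hypothesis:
(A) agitator failure — conversion up ✗; odor noted ✓; outlet temperature high ✓; off-color product ✓; viscosity out of range ✓; selectivity down ✓
(B) reactor fouling — does not account for conversion up, odor noted
(C) heat-exchanger scaling — conversion up ✗; odor noted ✓; outlet temperature high ✓; off-color product ✓; viscosity out of range ✓; selectivity down ✓
(D) feed contamination — conversion up ✓ (through pressure drop low → conversion up); odor noted ✓; outlet temperature high ✓; off-color product ✓ (through outlet temperature high → off-color product); viscosity out of range ✓; selectivity down ✓
(E) pump cavitation — conversion up ✗; odor noted ✓; outlet temperature high ✓; off-color product ✓; viscosity out of range ✓; selectivity down ✗
Only (D) is consistent with every observation.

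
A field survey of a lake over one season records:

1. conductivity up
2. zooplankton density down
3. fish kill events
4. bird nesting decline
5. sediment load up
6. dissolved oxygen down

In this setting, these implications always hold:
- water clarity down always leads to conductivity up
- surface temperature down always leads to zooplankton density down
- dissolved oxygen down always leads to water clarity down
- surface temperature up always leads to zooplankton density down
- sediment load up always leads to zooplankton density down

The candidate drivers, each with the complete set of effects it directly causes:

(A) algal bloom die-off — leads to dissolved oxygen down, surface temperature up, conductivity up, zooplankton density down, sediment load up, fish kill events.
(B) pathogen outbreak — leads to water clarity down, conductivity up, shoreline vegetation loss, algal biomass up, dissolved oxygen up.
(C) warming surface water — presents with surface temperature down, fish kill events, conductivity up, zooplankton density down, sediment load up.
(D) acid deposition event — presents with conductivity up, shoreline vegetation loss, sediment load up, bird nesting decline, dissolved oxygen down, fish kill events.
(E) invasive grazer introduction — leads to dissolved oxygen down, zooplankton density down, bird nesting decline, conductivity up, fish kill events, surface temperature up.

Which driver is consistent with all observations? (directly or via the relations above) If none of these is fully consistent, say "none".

D

For each candidate, compare predicted effects to what was observed:
(A) algal bloom die-off — conductivity up match; zooplankton density down match; fish kill events match; bird nesting decline miss; sediment load up match; dissolved oxygen down match
(B) pathogen outbreak — conductivity up match; zooplankton density down miss; fish kill events miss; bird nesting decline miss; sediment load up miss; dissolved oxygen down miss
(C) warming surface water — conductivity up match; zooplankton density down match; fish kill events match; bird nesting decline miss; sediment load up match; dissolved oxygen down miss
(D) acid deposition event — conductivity up match; zooplankton density down match (by sediment load up → zooplankton density down); fish kill events match; bird nesting decline match; sediment load up match; dissolved oxygen down match
(E) invasive grazer introduction — does not account for sediment load up
(D) alone accounts for all the evidence.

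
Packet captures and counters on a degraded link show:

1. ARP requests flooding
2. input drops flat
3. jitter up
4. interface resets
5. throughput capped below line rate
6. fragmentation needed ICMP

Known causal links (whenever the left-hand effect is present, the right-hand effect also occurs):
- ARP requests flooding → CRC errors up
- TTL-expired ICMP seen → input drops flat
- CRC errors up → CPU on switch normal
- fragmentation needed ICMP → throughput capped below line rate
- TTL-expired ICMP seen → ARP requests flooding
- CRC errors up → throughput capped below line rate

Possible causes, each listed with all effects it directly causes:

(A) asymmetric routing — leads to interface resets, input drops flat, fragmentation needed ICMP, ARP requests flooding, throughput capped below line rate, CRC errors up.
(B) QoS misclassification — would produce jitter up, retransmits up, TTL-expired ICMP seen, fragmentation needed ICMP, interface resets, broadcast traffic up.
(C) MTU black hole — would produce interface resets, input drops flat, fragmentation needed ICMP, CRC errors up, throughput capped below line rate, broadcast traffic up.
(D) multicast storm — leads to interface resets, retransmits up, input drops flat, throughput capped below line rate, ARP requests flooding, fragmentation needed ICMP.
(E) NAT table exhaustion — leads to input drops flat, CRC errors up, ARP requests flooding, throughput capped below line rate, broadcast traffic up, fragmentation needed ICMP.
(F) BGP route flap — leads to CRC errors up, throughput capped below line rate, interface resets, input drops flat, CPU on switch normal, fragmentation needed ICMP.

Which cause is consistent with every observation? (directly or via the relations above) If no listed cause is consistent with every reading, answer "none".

Per-candidate check:
(A) asymmetric routing — does not account for jitter up
(B) QoS misclassification — ARP requests flooding + (by TTL-expired ICMP seen → ARP requests flooding); input drops flat + (by TTL-expired ICMP seen → input drops flat); jitter up +; interface resets +; throughput capped below line rate + (by fragmentation needed ICMP → throughput capped below line rate); fragmentation needed ICMP +
(C) MTU black hole — does not account for ARP requests flooding, jitter up
(D) multicast storm — does not account for jitter up
(E) NAT table exhaustion — does not account for jitter up, interface resets
(F) BGP route flap — ARP requests flooding -; input drops flat +; jitter up -; interface resets +; throughput capped below line rate +; fragmentation needed ICMP +
(B) alone accounts for all the evidence.

B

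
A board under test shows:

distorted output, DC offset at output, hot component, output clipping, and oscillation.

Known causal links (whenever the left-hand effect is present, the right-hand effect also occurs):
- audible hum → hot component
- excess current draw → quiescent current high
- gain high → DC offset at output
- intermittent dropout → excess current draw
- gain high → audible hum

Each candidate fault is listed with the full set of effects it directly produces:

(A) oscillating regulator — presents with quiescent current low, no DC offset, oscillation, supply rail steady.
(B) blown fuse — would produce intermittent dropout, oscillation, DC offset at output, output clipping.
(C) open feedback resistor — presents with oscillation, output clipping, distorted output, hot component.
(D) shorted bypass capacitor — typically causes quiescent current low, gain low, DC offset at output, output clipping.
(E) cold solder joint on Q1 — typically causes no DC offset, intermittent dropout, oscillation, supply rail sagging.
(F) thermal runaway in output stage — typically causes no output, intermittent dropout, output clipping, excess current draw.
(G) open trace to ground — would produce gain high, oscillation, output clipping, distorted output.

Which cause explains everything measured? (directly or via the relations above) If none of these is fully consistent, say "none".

For each candidate, compare predicted effects to what was observed:
(A) oscillating regulator — distorted output miss; DC offset at output miss; hot component miss; output clipping miss; oscillation match
(B) blown fuse — distorted output miss; DC offset at output match; hot component miss; output clipping match; oscillation match
(C) open feedback resistor — distorted output match; DC offset at output miss; hot component match; output clipping match; oscillation match
(D) shorted bypass capacitor — does not account for distorted output, hot component, oscillation
(E) cold solder joint on Q1 — distorted output miss; DC offset at output miss; hot component miss; output clipping miss; oscillation match
(F) thermal runaway in output stage — distorted output miss; DC offset at output miss; hot component miss; output clipping match; oscillation miss
(G) open trace to ground — accounts for every observation (DC offset at output by gain high → DC offset at output)
(G) is the only candidate with no mismatches.

G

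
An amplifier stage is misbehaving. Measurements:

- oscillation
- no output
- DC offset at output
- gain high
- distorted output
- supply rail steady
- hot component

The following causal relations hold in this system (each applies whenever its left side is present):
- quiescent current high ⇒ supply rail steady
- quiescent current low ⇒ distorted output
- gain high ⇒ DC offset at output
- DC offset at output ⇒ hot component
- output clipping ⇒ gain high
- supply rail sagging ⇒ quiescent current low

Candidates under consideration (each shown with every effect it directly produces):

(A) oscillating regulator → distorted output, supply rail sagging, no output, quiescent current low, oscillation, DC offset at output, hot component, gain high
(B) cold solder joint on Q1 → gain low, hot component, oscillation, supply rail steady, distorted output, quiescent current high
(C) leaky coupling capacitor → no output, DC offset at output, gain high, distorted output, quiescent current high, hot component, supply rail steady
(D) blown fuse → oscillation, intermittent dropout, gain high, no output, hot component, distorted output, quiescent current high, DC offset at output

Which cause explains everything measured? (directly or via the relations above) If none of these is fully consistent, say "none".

For each candidate, compare predicted effects to what was observed:
(A) oscillating regulator — oscillation match; no output match; DC offset at output match; gain high match; distorted output match; supply rail steady miss; hot component match
(B) cold solder joint on Q1 — oscillation match; no output miss; DC offset at output miss; gain high miss; distorted output match; supply rail steady match; hot component match
(C) leaky coupling capacitor — does not account for oscillation
(D) blown fuse — oscillation match; no output match; DC offset at output match; gain high match; distorted output match; supply rail steady match (by quiescent current high → supply rail steady); hot component match
(D) alone accounts for all the evidence.

D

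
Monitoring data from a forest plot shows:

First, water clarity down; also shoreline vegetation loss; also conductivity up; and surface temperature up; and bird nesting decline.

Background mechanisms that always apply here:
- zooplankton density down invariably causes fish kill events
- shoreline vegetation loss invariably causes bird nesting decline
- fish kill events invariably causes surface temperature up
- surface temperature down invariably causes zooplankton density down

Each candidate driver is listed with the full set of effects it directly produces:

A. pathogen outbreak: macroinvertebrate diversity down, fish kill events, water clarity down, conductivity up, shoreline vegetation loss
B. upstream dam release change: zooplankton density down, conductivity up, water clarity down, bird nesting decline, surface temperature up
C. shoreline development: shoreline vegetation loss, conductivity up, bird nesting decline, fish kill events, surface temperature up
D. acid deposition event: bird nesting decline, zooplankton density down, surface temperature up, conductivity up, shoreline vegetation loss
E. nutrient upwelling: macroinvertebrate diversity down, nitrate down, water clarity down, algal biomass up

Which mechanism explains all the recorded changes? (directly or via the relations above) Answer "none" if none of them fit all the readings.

A

Testing each hypothesis:
(A) pathogen outbreak — accounts for every observation (surface temperature up via fish kill events → surface temperature up)
(B) upstream dam release change — does not account for shoreline vegetation loss
(C) shoreline development — does not account for water clarity down
(D) acid deposition event — water clarity down NO; shoreline vegetation loss yes; conductivity up yes; surface temperature up yes; bird nesting decline yes
(E) nutrient upwelling — water clarity down yes; shoreline vegetation loss NO; conductivity up NO; surface temperature up NO; bird nesting decline NO
Only (A) is consistent with every observation.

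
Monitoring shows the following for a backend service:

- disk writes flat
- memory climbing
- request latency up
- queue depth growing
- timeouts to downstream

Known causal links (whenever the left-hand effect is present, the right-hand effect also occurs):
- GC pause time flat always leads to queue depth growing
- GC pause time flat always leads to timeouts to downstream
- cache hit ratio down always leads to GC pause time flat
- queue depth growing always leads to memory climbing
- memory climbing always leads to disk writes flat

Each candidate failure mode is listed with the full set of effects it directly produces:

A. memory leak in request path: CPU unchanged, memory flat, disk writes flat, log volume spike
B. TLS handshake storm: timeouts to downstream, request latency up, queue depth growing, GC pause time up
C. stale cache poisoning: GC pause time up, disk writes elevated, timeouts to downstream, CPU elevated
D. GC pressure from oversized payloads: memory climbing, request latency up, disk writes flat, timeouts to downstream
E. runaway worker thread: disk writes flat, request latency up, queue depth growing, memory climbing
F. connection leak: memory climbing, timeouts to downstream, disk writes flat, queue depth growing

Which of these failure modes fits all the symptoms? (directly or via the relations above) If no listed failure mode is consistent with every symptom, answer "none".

Testing each hypothesis:
(A) memory leak in request path — fails on memory climbing, request latency up, queue depth growing, timeouts to downstream (predicts memory flat, not memory climbing)
(B) TLS handshake storm — accounts for every observation (disk writes flat via queue depth growing → memory climbing → disk writes flat)
(C) stale cache poisoning — disk writes flat NO; memory climbing NO; request latency up NO; queue depth growing NO; timeouts to downstream yes
(D) GC pressure from oversized payloads — disk writes flat yes; memory climbing yes; request latency up yes; queue depth growing NO; timeouts to downstream yes
(E) runaway worker thread — does not account for timeouts to downstream
(F) connection leak — disk writes flat yes; memory climbing yes; request latency up NO; queue depth growing yes; timeouts to downstream yes
(B) is the only candidate with no mismatches.

B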